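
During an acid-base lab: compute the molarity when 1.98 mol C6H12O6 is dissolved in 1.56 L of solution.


M = n/V = 1.98/1.56 = 1.269 mol/L

1.269 M


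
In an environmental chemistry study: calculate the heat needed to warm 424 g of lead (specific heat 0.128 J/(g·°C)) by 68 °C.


q = mcΔT = 424 × 0.128 × 68
= 3690.50 J

3690.50 J


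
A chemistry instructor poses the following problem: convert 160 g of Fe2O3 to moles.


M(Fe2O3) = 159.7 g/mol
n = mass/M = 160/159.7 = 1.0019 mol

1.0019 mol


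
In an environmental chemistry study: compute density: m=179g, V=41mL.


ρ = mass/volume
= 179/41
= 4.366 g/mL

4.366 g/mL


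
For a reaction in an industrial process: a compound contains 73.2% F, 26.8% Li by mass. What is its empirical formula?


Assume 100 g sample. Moles of each element:
  F: 73.2/19.0 = 3.853 mol
  Li: 26.8/6.94 = 3.862 mol
Divide by smallest (3.853):
  F: 3.853/3.853 = 1.0
  Li: 3.862/3.853 = 1.0
Empirical formula: LiF

LiF


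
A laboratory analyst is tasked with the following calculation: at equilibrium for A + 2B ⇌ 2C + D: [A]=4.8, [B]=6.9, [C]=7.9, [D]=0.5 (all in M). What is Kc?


Kc = [C]^2[D]/([A][B]^2)
= (7.9^2 × 0.5^1)/(4.8^1 × 6.9^2)
= 31.205/228.528
= 0.1365

0.1365


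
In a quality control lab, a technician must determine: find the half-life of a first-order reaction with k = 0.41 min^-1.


t½ = ln2/k = 0.693147/(0.41 min^-1)
= 1.691 min

1.691 min


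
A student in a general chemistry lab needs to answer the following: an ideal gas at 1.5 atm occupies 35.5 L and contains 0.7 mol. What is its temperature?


PV = nRT  (R = 0.08206 L·atm/(mol·K))
T = PV/(nR) = 1.5×35.5/(0.7×0.08206)
= 53.25/0.057442
= 927.02 K

927.02 K


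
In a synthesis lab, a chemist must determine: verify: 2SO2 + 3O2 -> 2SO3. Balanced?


Equation: 2SO2 + 3O2 -> 2SO3
Check atoms: O: 10≠6, S: 2=2
Not balanced

No, not balanced


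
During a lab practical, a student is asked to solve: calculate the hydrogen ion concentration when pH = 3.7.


[H+] = 10^(-pH) = 10^(-3.7)
= 2.0×10^-4 M

2.0×10^-4 M


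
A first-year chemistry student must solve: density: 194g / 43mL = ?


ρ = mass/volume
= 194/43
= 4.512 g/mL

4.512 g/mL


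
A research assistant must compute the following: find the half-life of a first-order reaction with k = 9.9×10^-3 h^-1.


t½ = ln2/k = 0.693147/(9.9×10^-3 h^-1)
= 70.01 h

70.01 h


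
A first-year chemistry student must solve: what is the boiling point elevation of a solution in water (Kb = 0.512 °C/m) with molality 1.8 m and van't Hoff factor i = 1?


ΔTb = Kb × m × i
= 0.512 × 1.8 × 1
= 0.9216 °C

0.9216 °C


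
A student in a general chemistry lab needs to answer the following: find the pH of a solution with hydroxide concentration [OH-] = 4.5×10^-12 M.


pOH = -log10([OH-]) = -log10(4.5×10^-12)
= 12 - log10(4.5) = 11.35
pH = 14 - pOH = 14 - 11.35 = 2.65

2.65


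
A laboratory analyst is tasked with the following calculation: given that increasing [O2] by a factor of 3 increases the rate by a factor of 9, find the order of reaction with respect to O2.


rate ∝ [O2]^n
3^n = 9 → n = 2
Order in O2: 2

2


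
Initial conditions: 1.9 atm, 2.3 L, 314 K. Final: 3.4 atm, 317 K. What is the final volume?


P1V1/T1 = P2V2/T2
V2 = P1V1T2/(T1P2)
= 1.9×2.3×317/(314×3.4)
= 1.298 L

1.298 L


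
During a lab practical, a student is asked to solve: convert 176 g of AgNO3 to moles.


M(AgNO3) = 169.88 g/mol
n = mass/M = 176/169.88 = 1.036 mol

1.036 mol


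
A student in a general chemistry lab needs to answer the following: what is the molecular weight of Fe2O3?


M(Fe2O3) = 2×55.85 + 3×16.0
= 111.7 + 48.0
= 159.7 g/mol

159.7 g/mol


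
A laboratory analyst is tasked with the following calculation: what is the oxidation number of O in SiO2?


O is usually -2
Oxidation number: -2

-2


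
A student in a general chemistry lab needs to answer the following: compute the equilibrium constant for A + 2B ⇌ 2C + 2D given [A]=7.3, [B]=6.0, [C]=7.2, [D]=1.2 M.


Kc = [C]^2[D]^2/([A][B]^2)
= (7.2^2 × 1.2^2)/(7.3^1 × 6.0^2)
= 74.6496/262.8
= 0.2841

0.2841


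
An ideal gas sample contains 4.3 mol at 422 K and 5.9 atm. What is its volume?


PV = nRT  (R = 0.08206 L·atm/(mol·K))
V = nRT/P = 4.3×0.08206×422/5.9
= 25.238 L

25.238 L


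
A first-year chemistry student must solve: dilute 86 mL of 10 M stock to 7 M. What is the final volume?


C1V1 = C2V2
10 × 86 = 7 × V2
V2 = 860/7 = 122.86 mL

122.86 mL


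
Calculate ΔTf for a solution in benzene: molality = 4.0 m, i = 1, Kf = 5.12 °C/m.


ΔTf = Kf × m × i
= 5.12 × 4.0 × 1
= 20.48 °C

20.48 °C


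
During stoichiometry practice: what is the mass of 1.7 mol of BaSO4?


M(BaSO4) = 233.4 g/mol
mass = n × M = 1.7 × 233.4 = 396.78 g

396.78 g


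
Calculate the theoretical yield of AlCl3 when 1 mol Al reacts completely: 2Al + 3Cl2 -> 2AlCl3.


Mole ratio AlCl3:Al = 2:2
n(AlCl3) = 1 × 2/2 = 1.000 mol
mass = 1.000 × 133.33 = 133.33 g

133.33 g


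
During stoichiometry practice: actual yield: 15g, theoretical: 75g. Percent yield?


% yield = actual/theoretical × 100
= 15/75 × 100
= 20.0%

20.0%


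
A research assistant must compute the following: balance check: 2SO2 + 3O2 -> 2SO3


Equation: 2SO2 + 3O2 -> 2SO3
Check atoms: O: 10≠6, S: 2=2
Not balanced

No, not balanced


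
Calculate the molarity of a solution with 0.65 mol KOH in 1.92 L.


M = n/V = 0.65/1.92 = 0.339 mol/L

0.339 M


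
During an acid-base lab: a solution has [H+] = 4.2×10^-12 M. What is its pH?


pH = -log10([H+]) = -log10(4.2×10^-12)
= 12 - log10(4.2)
= 12 - 0.62
= 11.38

11.38


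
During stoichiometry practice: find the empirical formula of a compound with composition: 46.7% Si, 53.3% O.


Assume 100 g sample. Moles of each element:
  Si: 46.7/28.09 = 1.663 mol
  O: 53.3/16.0 = 3.331 mol
Divide by smallest (1.663):
  Si: 1.663/1.663 = 1.0
  O: 3.331/1.663 = 2.0
Empirical formula: SiO2

SiO2


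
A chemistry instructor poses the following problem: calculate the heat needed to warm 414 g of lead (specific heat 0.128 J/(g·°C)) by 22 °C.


q = mcΔT = 414 × 0.128 × 22
= 1165.82 J

1165.82 J


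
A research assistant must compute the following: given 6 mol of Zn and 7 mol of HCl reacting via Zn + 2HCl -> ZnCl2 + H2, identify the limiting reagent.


Mole ratio available / coefficient:
  Zn: 6/1 = 6.000
  HCl: 7/2 = 3.500
Smaller ratio is limiting.

HCl


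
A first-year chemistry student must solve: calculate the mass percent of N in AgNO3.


M(AgNO3) = 1×107.87 + 1×14.01 + 3×16.0 = 169.88 g/mol
Mass of N = 1 × 14.01 = 14.01 g/mol
% N = 14.01/169.88 × 100 = 8.25%

8.25%


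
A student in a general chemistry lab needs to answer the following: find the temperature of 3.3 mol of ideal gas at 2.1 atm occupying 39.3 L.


PV = nRT  (R = 0.08206 L·atm/(mol·K))
T = PV/(nR) = 2.1×39.3/(3.3×0.08206)
= 82.53/0.270798
= 304.77 K

304.77 K


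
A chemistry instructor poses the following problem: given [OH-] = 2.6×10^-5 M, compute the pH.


pOH = -log10([OH-]) = -log10(2.6×10^-5)
= 5 - log10(2.6) = 4.59
pH = 14 - pOH = 14 - 4.59 = 9.41

9.41


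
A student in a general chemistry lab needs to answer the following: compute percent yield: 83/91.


% yield = actual/theoretical × 100
= 83/91 × 100
= 91.21%

91.21%


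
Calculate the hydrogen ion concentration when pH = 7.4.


[H+] = 10^(-pH) = 10^(-7.4)
= 3.98×10^-8 M

3.98×10^-8 M


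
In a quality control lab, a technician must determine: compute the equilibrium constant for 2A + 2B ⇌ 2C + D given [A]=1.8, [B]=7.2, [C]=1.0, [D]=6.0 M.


Kc = [C]^2[D]/([A]^2[B]^2)
= (1.0^2 × 6.0^1)/(1.8^2 × 7.2^2)
= 6/167.9616
= 0.03572

0.03572


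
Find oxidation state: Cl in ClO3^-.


x + 3(-2) = -1, so x = +5
Oxidation number: +5

+5


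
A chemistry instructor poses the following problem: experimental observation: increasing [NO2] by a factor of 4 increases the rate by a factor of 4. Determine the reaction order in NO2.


rate ∝ [NO2]^n
4^n = 4 → n = 1
Order in NO2: 1

1


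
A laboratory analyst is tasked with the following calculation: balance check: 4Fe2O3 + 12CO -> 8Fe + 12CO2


Equation: 4Fe2O3 + 12CO -> 8Fe + 12CO2
Check atoms: C: 12=12, Fe: 8=8, O: 24=24
Balanced

Yes, balanced


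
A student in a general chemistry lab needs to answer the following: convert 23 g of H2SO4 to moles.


M(H2SO4) = 98.09 g/mol
n = mass/M = 23/98.09 = 0.2345 mol

0.2345 mol


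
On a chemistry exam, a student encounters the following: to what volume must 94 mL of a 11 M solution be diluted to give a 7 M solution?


C1V1 = C2V2
11 × 94 = 7 × V2
V2 = 1034/7 = 147.71 mL

147.71 mL


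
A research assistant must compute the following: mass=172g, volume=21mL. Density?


ρ = mass/volume
= 172/21
= 8.19 g/mL

8.19 g/mL


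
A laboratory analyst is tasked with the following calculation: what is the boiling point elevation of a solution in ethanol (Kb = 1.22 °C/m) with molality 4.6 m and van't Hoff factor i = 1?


ΔTb = Kb × m × i
= 1.22 × 4.6 × 1
= 5.612 °C

5.612 °C


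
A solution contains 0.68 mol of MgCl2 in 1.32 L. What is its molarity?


M = n/V = 0.68/1.32 = 0.515 mol/L

0.515 M


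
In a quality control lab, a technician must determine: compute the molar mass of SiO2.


M(SiO2) = 1×28.09 + 2×16.0
= 28.09 + 32.0
= 60.09 g/mol

60.09 g/mol


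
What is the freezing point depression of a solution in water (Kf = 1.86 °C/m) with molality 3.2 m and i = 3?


ΔTf = Kf × m × i
= 1.86 × 3.2 × 3
= 17.856 °C

17.856 °C


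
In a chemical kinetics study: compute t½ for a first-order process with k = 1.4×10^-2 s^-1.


t½ = ln2/k = 0.693147/(1.4×10^-2 s^-1)
= 49.51 s

49.51 s


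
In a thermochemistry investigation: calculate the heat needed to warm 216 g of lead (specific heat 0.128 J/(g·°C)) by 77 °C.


q = mcΔT = 216 × 0.128 × 77
= 2128.90 J

2128.90 J


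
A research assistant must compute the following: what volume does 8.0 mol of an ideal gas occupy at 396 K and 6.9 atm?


PV = nRT  (R = 0.08206 L·atm/(mol·K))
V = nRT/P = 8.0×0.08206×396/6.9
= 37.676 L

37.676 L


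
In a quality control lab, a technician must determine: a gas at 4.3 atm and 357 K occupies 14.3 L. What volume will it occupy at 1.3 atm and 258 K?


P1V1/T1 = P2V2/T2
V2 = P1V1T2/(T1P2)
= 4.3×14.3×258/(357×1.3)
= 34.183 L

34.183 L


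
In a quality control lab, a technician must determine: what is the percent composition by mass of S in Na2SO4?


M(Na2SO4) = 2×22.99 + 1×32.07 + 4×16.0 = 142.05 g/mol
Mass of S = 1 × 32.07 = 32.07 g/mol
% S = 32.07/142.05 × 100 = 22.58%

22.58%


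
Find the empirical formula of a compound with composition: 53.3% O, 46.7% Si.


Assume 100 g sample. Moles of each element:
  O: 53.3/16.0 = 3.331 mol
  Si: 46.7/28.09 = 1.663 mol
Divide by smallest (1.663):
  O: 3.331/1.663 = 2.0
  Si: 1.663/1.663 = 1.0
Empirical formula: SiO2

SiO2


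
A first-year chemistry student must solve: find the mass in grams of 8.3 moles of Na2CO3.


M(Na2CO3) = 105.99 g/mol
mass = n × M = 8.3 × 105.99 = 879.72 g

879.72 g


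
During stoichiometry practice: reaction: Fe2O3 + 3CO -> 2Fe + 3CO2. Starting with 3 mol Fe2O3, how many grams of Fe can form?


Mole ratio Fe:Fe2O3 = 2:1
n(Fe) = 3 × 2/1 = 6.000 mol
mass = 6.000 × 55.85 = 335.1 g

335.1 g


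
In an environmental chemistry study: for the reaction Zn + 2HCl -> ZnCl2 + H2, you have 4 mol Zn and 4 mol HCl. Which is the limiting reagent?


Mole ratio available / coefficient:
  Zn: 4/1 = 4.000
  HCl: 4/2 = 2.000
Smaller ratio is limiting.

HCl


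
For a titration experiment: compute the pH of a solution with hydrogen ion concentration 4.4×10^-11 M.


pH = -log10([H+]) = -log10(4.4×10^-11)
= 11 - log10(4.4)
= 11 - 0.64
= 10.36

10.36


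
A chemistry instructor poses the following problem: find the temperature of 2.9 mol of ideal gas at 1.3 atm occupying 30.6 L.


PV = nRT  (R = 0.08206 L·atm/(mol·K))
T = PV/(nR) = 1.3×30.6/(2.9×0.08206)
= 39.78/0.237974
= 167.16 K

167.16 K


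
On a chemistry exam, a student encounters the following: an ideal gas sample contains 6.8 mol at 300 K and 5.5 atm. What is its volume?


PV = nRT  (R = 0.08206 L·atm/(mol·K))
V = nRT/P = 6.8×0.08206×300/5.5
= 30.437 L

30.437 L


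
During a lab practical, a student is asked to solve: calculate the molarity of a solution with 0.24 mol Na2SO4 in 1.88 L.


M = n/V = 0.24/1.88 = 0.128 mol/L

0.128 M


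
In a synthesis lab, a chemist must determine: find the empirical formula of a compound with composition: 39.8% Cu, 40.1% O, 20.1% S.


Assume 100 g sample. Moles of each element:
  Cu: 39.8/63.55 = 0.626 mol
  O: 40.1/16.0 = 2.506 mol
  S: 20.1/32.07 = 0.627 mol
Divide by smallest (0.626):
  Cu: 0.626/0.626 = 1.0
  O: 2.506/0.626 = 4.0
  S: 0.627/0.626 = 1.0
Empirical formula: CuSO4

CuSO4


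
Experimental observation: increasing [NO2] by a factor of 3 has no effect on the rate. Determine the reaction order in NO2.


rate ∝ [NO2]^n
rate ∝ [NO2]^0
Order in NO2: 0

0


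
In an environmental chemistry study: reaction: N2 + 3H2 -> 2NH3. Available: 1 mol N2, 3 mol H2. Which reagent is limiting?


Mole ratio available / coefficient:
  N2: 1/1 = 1.000
  H2: 3/3 = 1.000
Smaller ratio is limiting.

neither (stoichiometric); N2 and H2 are fully consumed


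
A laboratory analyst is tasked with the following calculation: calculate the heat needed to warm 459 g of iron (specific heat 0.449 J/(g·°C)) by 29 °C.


q = mcΔT = 459 × 0.449 × 29
= 5976.64 J

5976.64 J


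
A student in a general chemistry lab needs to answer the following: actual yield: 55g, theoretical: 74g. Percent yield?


% yield = actual/theoretical × 100
= 55/74 × 100
= 74.32%

74.32%


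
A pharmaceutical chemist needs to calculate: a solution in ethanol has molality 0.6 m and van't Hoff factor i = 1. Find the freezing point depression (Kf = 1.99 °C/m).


ΔTf = Kf × m × i
= 1.99 × 0.6 × 1
= 1.194 °C

1.194 °C


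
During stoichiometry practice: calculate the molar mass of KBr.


M(KBr) = 1×39.1 + 1×79.9
= 39.1 + 79.9
= 119.0 g/mol

119.0 g/mol


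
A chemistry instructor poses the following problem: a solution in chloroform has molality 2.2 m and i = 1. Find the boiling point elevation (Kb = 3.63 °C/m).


ΔTb = Kb × m × i
= 3.63 × 2.2 × 1
= 7.986 °C

7.986 °C


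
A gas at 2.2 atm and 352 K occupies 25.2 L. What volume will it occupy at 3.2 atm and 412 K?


P1V1/T1 = P2V2/T2
V2 = P1V1T2/(T1P2)
= 2.2×25.2×412/(352×3.2)
= 20.278 L

20.278 L


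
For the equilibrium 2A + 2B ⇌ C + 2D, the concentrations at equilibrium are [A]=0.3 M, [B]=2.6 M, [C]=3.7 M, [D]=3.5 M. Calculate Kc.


Kc = [C][D]^2/([A]^2[B]^2)
= (3.7^1 × 3.5^2)/(0.3^2 × 2.6^2)
= 45.325/0.6084
= 74.50

74.50


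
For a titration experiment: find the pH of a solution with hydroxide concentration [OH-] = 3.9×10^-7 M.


pOH = -log10([OH-]) = -log10(3.9×10^-7)
= 7 - log10(3.9) = 6.41
pH = 14 - pOH = 14 - 6.41 = 7.59

7.59


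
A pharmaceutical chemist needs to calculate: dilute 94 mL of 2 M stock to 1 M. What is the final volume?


C1V1 = C2V2
2 × 94 = 1 × V2
V2 = 188/1 = 188.0 mL

188.0 mL


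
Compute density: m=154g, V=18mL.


ρ = mass/volume
= 154/18
= 8.556 g/mL

8.556 g/mL


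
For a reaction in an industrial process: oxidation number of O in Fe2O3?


O is usually -2
Oxidation number: -2

-2


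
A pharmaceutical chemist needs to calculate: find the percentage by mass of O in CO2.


M(CO2) = 1×12.01 + 2×16.0 = 44.01 g/mol
Mass of O = 2 × 16.0 = 32.00 g/mol
% O = 32.00/44.01 × 100 = 72.71%

72.71%


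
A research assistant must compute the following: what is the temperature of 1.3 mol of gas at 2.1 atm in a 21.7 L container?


PV = nRT  (R = 0.08206 L·atm/(mol·K))
T = PV/(nR) = 2.1×21.7/(1.3×0.08206)
= 45.57/0.106678
= 427.17 K

427.17 K


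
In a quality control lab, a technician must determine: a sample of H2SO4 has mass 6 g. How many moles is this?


M(H2SO4) = 98.09 g/mol
n = mass/M = 6/98.09 = 0.0612 mol

0.0612 mol


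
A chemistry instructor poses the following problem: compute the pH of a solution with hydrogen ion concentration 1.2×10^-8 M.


pH = -log10([H+]) = -log10(1.2×10^-8)
= 8 - log10(1.2)
= 8 - 0.08
= 7.92

7.92


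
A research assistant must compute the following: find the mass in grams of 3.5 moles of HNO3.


M(HNO3) = 63.02 g/mol
mass = n × M = 3.5 × 63.02 = 220.57 g

220.57 g


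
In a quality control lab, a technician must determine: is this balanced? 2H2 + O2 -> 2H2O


Equation: 2H2 + O2 -> 2H2O
Check atoms: H: 4=4, O: 2=2
Balanced

Yes, balanced


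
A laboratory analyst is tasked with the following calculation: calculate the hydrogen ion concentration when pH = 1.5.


[H+] = 10^(-pH) = 10^(-1.5)
= 3.16×10^-2 M

3.16×10^-2 M


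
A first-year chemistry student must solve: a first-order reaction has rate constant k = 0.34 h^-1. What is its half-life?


t½ = ln2/k = 0.693147/(0.34 h^-1)
= 2.039 h

2.039 h


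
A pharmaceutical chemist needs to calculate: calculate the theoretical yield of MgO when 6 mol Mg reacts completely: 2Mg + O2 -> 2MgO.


Mole ratio MgO:Mg = 2:2
n(MgO) = 6 × 2/2 = 6.000 mol
mass = 6.000 × 40.31 = 241.86 g

241.86 g


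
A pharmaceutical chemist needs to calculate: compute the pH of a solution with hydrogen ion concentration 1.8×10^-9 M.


pH = -log10([H+]) = -log10(1.8×10^-9)
= 9 - log10(1.8)
= 9 - 0.26
= 8.74

8.74


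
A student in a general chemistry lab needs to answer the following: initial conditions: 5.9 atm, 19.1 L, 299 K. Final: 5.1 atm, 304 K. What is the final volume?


P1V1/T1 = P2V2/T2
V2 = P1V1T2/(T1P2)
= 5.9×19.1×304/(299×5.1)
= 22.466 L

22.466 L


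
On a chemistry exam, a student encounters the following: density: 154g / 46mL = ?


ρ = mass/volume
= 154/46
= 3.348 g/mL

3.348 g/mL


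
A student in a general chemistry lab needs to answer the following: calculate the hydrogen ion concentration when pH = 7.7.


[H+] = 10^(-pH) = 10^(-7.7)
= 2.0×10^-8 M

2.0×10^-8 M


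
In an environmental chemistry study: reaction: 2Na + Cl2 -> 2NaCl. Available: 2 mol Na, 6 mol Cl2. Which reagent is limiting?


Mole ratio available / coefficient:
  Na: 2/2 = 1.000
  Cl2: 6/1 = 6.000
Smaller ratio is limiting.

Na


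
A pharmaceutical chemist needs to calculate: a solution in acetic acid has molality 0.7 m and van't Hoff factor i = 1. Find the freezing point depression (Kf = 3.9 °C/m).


ΔTf = Kf × m × i
= 3.9 × 0.7 × 1
= 2.73 °C

2.73 °C


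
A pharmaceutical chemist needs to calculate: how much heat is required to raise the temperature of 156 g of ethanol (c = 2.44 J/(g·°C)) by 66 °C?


q = mcΔT = 156 × 2.44 × 66
= 25122.24 J

25122.24 J


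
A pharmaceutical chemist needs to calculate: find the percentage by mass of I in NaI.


M(NaI) = 1×22.99 + 1×126.9 = 149.89 g/mol
Mass of I = 1 × 126.9 = 126.90 g/mol
% I = 126.90/149.89 × 100 = 84.66%

84.66%


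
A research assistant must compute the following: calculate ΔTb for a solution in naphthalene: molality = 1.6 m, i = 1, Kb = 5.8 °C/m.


ΔTb = Kb × m × i
= 5.8 × 1.6 × 1
= 9.28 °C

9.28 °C


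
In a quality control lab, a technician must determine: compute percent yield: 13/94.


% yield = actual/theoretical × 100
= 13/94 × 100
= 13.83%

13.83%


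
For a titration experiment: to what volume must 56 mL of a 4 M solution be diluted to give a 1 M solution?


C1V1 = C2V2
4 × 56 = 1 × V2
V2 = 224/1 = 224.0 mL

224.0 mL


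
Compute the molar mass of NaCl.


M(NaCl) = 1×22.99 + 1×35.45
= 22.99 + 35.45
= 58.44 g/mol

58.44 g/mol


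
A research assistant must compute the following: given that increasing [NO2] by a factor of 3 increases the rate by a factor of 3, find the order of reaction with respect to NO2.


rate ∝ [NO2]^n
3^n = 3 → n = 1
Order in NO2: 1

1


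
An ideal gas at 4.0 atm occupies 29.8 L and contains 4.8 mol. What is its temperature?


PV = nRT  (R = 0.08206 L·atm/(mol·K))
T = PV/(nR) = 4.0×29.8/(4.8×0.08206)
= 119.20/0.393888
= 302.62 K

302.62 K


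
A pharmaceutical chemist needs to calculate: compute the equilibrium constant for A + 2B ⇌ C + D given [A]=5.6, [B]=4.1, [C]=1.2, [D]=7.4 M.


Kc = [C][D]/([A][B]^2)
= (1.2^1 × 7.4^1)/(5.6^1 × 4.1^2)
= 8.88/94.136
= 0.09433

0.09433


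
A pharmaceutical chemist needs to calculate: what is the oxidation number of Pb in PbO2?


x + 2(-2) = 0, so x = +4
Oxidation number: +4

+4


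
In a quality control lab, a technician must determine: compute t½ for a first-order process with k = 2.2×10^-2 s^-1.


t½ = ln2/k = 0.693147/(2.2×10^-2 s^-1)
= 31.51 s

31.51 s


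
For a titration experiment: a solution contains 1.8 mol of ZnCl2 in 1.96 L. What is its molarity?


M = n/V = 1.8/1.96 = 0.918 mol/L

0.918 M


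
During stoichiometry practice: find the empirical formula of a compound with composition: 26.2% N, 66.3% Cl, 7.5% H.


Assume 100 g sample. Moles of each element:
  N: 26.2/14.01 = 1.87 mol
  Cl: 66.3/35.45 = 1.87 mol
  H: 7.5/1.008 = 7.44 mol
Divide by smallest (1.87):
  N: 1.87/1.87 = 1.0
  Cl: 1.87/1.87 = 1.0
  H: 7.44/1.87 = 3.98
Empirical formula: NH4Cl

NH4Cl


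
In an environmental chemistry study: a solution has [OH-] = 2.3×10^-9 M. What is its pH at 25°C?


pOH = -log10([OH-]) = -log10(2.3×10^-9)
= 9 - log10(2.3) = 8.64
pH = 14 - pOH = 14 - 8.64 = 5.36

5.36


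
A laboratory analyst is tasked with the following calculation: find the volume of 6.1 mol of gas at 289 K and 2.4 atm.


PV = nRT  (R = 0.08206 L·atm/(mol·K))
V = nRT/P = 6.1×0.08206×289/2.4
= 60.276 L

60.276 L


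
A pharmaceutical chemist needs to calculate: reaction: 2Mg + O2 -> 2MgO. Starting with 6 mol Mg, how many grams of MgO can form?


Mole ratio MgO:Mg = 2:2
n(MgO) = 6 × 2/2 = 6.000 mol
mass = 6.000 × 40.31 = 241.86 g

241.86 g


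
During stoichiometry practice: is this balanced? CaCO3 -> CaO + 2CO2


Equation: CaCO3 -> CaO + 2CO2
Check atoms: C: 1≠2, Ca: 1=1, O: 3≠5
Not balanced

No, not balanced


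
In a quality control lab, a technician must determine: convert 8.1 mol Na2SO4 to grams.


M(Na2SO4) = 142.05 g/mol
mass = n × M = 8.1 × 142.05 = 1150.61 g

1150.61 g


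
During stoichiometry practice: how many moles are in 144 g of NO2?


M(NO2) = 46.01 g/mol
n = mass/M = 144/46.01 = 3.1298 mol

3.1298 mol


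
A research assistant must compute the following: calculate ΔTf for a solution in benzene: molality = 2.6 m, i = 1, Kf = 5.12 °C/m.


ΔTf = Kf × m × i
= 5.12 × 2.6 × 1
= 13.312 °C

13.312 °C


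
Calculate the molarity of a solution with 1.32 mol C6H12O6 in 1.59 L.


M = n/V = 1.32/1.59 = 0.830 mol/L

0.830 M


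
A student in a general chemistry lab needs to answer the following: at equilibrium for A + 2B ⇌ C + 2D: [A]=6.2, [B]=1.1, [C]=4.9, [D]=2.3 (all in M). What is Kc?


Kc = [C][D]^2/([A][B]^2)
= (4.9^1 × 2.3^2)/(6.2^1 × 1.1^2)
= 25.921/7.502
= 3.455

3.455


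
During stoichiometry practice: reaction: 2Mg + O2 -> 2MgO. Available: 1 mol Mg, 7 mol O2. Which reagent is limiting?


Mole ratio available / coefficient:
  Mg: 1/2 = 0.500
  O2: 7/1 = 7.000
Smaller ratio is limiting.

Mg


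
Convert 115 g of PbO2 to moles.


M(PbO2) = 239.2 g/mol
n = mass/M = 115/239.2 = 0.4808 mol

0.4808 mol


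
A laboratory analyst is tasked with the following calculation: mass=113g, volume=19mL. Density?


ρ = mass/volume
= 113/19
= 5.947 g/mL

5.947 g/mL


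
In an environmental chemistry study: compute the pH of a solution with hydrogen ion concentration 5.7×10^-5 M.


pH = -log10([H+]) = -log10(5.7×10^-5)
= 5 - log10(5.7)
= 5 - 0.76
= 4.24

4.24


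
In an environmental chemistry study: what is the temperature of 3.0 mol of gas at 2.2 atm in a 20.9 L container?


PV = nRT  (R = 0.08206 L·atm/(mol·K))
T = PV/(nR) = 2.2×20.9/(3.0×0.08206)
= 45.98/0.246180
= 186.77 K

186.77 K


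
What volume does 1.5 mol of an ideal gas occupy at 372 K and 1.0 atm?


PV = nRT  (R = 0.08206 L·atm/(mol·K))
V = nRT/P = 1.5×0.08206×372/1.0
= 45.789 L

45.789 L


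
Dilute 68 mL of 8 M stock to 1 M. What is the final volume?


C1V1 = C2V2
8 × 68 = 1 × V2
V2 = 544/1 = 544.0 mL

544.0 mL


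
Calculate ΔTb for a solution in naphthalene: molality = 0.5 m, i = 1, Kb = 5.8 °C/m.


ΔTb = Kb × m × i
= 5.8 × 0.5 × 1
= 2.9 °C

2.9 °C


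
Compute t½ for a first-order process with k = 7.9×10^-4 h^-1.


t½ = ln2/k = 0.693147/(7.9×10^-4 h^-1)
= 877.4 h

877.4 h


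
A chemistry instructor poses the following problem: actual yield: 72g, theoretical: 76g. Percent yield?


% yield = actual/theoretical × 100
= 72/76 × 100
= 94.74%

94.74%


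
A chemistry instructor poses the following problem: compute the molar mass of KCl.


M(KCl) = 1×39.1 + 1×35.45
= 39.1 + 35.45
= 74.55 g/mol

74.55 g/mol


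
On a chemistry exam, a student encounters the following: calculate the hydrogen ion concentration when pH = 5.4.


[H+] = 10^(-pH) = 10^(-5.4)
= 3.98×10^-6 M

3.98×10^-6 M


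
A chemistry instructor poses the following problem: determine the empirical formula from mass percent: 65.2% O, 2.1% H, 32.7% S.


Assume 100 g sample. Moles of each element:
  O: 65.2/16.0 = 4.075 mol
  H: 2.1/1.008 = 2.083 mol
  S: 32.7/32.07 = 1.02 mol
Divide by smallest (1.02):
  O: 4.075/1.02 = 4.0
  H: 2.083/1.02 = 2.04
  S: 1.02/1.02 = 1.0
Empirical formula: H2SO4

H2SO4


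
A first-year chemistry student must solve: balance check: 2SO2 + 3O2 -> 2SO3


Equation: 2SO2 + 3O2 -> 2SO3
Check atoms: O: 10≠6, S: 2=2
Not balanced

No, not balanced


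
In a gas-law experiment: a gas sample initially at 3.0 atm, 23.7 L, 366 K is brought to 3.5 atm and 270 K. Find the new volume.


P1V1/T1 = P2V2/T2
V2 = P1V1T2/(T1P2)
= 3.0×23.7×270/(366×3.5)
= 14.986 L

14.986 L


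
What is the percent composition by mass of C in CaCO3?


M(CaCO3) = 1×40.08 + 1×12.01 + 3×16.0 = 100.09 g/mol
Mass of C = 1 × 12.01 = 12.01 g/mol
% C = 12.01/100.09 × 100 = 12.00%

12.00%


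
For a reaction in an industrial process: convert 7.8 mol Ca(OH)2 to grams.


M(Ca(OH)2) = 74.1 g/mol
mass = n × M = 7.8 × 74.1 = 577.98 g

577.98 g


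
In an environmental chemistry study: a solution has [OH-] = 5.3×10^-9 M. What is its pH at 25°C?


pOH = -log10([OH-]) = -log10(5.3×10^-9)
= 9 - log10(5.3) = 8.28
pH = 14 - pOH = 14 - 8.28 = 5.72

5.72


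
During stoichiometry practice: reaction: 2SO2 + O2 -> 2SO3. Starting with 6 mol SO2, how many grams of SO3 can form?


Mole ratio SO3:SO2 = 2:2
n(SO3) = 6 × 2/2 = 6.000 mol
mass = 6.000 × 80.07 = 480.42 g

480.42 g


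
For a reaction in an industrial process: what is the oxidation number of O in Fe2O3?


O is usually -2
Oxidation number: -2

-2


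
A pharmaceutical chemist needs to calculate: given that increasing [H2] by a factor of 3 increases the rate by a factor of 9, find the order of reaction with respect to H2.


rate ∝ [H2]^n
3^n = 9 → n = 2
Order in H2: 2

2


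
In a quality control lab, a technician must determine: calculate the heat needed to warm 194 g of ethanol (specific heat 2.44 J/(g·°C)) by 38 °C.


q = mcΔT = 194 × 2.44 × 38
= 17987.68 J

17987.68 J


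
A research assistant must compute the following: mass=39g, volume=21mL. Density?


ρ = mass/volume
= 39/21
= 1.857 g/mL

1.857 g/mL


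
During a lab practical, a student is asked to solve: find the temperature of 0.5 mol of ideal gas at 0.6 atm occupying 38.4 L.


PV = nRT  (R = 0.08206 L·atm/(mol·K))
T = PV/(nR) = 0.6×38.4/(0.5×0.08206)
= 23.04/0.041030
= 561.54 K

561.54 K


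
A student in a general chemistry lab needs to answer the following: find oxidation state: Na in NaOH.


Group 1 metal: +1
Oxidation number: +1

+1


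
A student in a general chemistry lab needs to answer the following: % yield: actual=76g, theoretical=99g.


% yield = actual/theoretical × 100
= 76/99 × 100
= 76.77%

76.77%


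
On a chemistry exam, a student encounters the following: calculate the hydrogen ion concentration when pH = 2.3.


[H+] = 10^(-pH) = 10^(-2.3)
= 5.01×10^-3 M

5.01×10^-3 M


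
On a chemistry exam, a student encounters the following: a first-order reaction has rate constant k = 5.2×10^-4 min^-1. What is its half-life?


t½ = ln2/k = 0.693147/(5.2×10^-4 min^-1)
= 1333 min

1333 min


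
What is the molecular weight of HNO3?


M(HNO3) = 1×1.008 + 1×14.01 + 3×16.0
= 1.01 + 14.01 + 48.0
= 63.02 g/mol

63.02 g/mol


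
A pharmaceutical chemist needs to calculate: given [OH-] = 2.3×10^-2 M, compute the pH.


pOH = -log10([OH-]) = -log10(2.3×10^-2)
= 2 - log10(2.3) = 1.64
pH = 14 - pOH = 14 - 1.64 = 12.36

12.36


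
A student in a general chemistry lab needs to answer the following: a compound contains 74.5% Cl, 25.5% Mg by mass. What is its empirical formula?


Assume 100 g sample. Moles of each element:
  Cl: 74.5/35.45 = 2.102 mol
  Mg: 25.5/24.31 = 1.049 mol
Divide by smallest (1.049):
  Cl: 2.102/1.049 = 2.0
  Mg: 1.049/1.049 = 1.0
Empirical formula: MgCl2

MgCl2


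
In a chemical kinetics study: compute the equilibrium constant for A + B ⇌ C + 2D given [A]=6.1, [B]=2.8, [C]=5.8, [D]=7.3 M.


Kc = [C][D]^2/([A][B])
= (5.8^1 × 7.3^2)/(6.1^1 × 2.8^1)
= 309.082/17.08
= 18.10

18.10


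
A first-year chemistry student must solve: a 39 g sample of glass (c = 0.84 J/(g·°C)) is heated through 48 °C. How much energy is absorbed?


q = mcΔT = 39 × 0.84 × 48
= 1572.48 J

1572.48 J


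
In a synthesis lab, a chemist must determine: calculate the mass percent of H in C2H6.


M(C2H6) = 2×12.01 + 6×1.008 = 30.068 g/mol
Mass of H = 6 × 1.008 = 6.048 g/mol
% H = 6.048/30.068 × 100 = 20.11%

20.11%


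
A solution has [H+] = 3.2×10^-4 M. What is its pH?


pH = -log10([H+]) = -log10(3.2×10^-4)
= 4 - log10(3.2)
= 4 - 0.51
= 3.49

3.49


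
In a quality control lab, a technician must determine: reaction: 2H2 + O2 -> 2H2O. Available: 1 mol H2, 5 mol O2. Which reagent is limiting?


Mole ratio available / coefficient:
  H2: 1/2 = 0.500
  O2: 5/1 = 5.000
Smaller ratio is limiting.

H2


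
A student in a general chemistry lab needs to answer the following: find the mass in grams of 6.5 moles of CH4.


M(CH4) = 16.04 g/mol
mass = n × M = 6.5 × 16.04 = 104.26 g

104.26 g


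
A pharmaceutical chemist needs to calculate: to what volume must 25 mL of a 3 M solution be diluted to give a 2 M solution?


C1V1 = C2V2
3 × 25 = 2 × V2
V2 = 75/2 = 37.5 mL

37.5 mL


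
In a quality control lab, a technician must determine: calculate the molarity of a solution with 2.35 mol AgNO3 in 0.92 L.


M = n/V = 2.35/0.92 = 2.554 mol/L

2.554 M


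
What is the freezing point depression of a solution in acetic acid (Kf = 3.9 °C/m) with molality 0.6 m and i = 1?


ΔTf = Kf × m × i
= 3.9 × 0.6 × 1
= 2.34 °C

2.34 °C


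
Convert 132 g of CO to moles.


M(CO) = 28.01 g/mol
n = mass/M = 132/28.01 = 4.7126 mol

4.7126 mol


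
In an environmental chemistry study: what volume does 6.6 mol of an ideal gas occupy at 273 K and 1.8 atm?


PV = nRT  (R = 0.08206 L·atm/(mol·K))
V = nRT/P = 6.6×0.08206×273/1.8
= 82.142 L

82.142 L


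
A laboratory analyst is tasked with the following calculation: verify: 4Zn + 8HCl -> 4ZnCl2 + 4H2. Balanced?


Equation: 4Zn + 8HCl -> 4ZnCl2 + 4H2
Check atoms: Cl: 8=8, H: 8=8, Zn: 4=4
Balanced

Yes, balanced


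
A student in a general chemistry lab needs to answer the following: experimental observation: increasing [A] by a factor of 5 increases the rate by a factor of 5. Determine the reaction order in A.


rate ∝ [A]^n
5^n = 5 → n = 1
Order in A: 1

1


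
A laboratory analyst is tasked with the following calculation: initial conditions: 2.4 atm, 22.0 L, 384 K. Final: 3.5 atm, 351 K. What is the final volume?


P1V1/T1 = P2V2/T2
V2 = P1V1T2/(T1P2)
= 2.4×22.0×351/(384×3.5)
= 13.789 L

13.789 L


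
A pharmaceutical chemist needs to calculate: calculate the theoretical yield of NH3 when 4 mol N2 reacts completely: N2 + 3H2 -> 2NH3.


Mole ratio NH3:N2 = 2:1
n(NH3) = 4 × 2/1 = 8.000 mol
mass = 8.000 × 17.03 = 136.24 g

136.24 g


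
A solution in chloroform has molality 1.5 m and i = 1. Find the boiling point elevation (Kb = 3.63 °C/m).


ΔTb = Kb × m × i
= 3.63 × 1.5 × 1
= 5.445 °C

5.445 °C


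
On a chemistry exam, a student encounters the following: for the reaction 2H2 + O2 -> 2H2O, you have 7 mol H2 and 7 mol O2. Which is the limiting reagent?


Mole ratio available / coefficient:
  H2: 7/2 = 3.500
  O2: 7/1 = 7.000
Smaller ratio is limiting.

H2


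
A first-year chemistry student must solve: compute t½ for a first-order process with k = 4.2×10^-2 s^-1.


t½ = ln2/k = 0.693147/(4.2×10^-2 s^-1)
= 16.50 s

16.50 s


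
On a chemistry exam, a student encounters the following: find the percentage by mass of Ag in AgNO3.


M(AgNO3) = 1×107.87 + 1×14.01 + 3×16.0 = 169.88 g/mol
Mass of Ag = 1 × 107.87 = 107.87 g/mol
% Ag = 107.87/169.88 × 100 = 63.50%

63.50%


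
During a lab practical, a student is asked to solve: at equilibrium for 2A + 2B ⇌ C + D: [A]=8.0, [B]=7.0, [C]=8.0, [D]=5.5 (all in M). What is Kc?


Kc = [C][D]/([A]^2[B]^2)
= (8.0^1 × 5.5^1)/(8.0^2 × 7.0^2)
= 44/3136
= 0.01403

0.01403


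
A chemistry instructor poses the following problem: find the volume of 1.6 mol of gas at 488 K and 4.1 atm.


PV = nRT  (R = 0.08206 L·atm/(mol·K))
V = nRT/P = 1.6×0.08206×488/4.1
= 15.627 L

15.627 L


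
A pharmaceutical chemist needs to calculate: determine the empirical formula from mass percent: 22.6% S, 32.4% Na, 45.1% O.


Assume 100 g sample. Moles of each element:
  S: 22.6/32.07 = 0.705 mol
  Na: 32.4/22.99 = 1.409 mol
  O: 45.1/16.0 = 2.819 mol
Divide by smallest (0.705):
  S: 0.705/0.705 = 1.0
  Na: 1.409/0.705 = 2.0
  O: 2.819/0.705 = 4.0
Empirical formula: Na2SO4

Na2SO4


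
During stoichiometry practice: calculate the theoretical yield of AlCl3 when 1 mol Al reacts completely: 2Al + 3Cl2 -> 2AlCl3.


Mole ratio AlCl3:Al = 2:2
n(AlCl3) = 1 × 2/2 = 1.000 mol
mass = 1.000 × 133.33 = 133.33 g

133.33 g


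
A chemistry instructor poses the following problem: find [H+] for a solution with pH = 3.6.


[H+] = 10^(-pH) = 10^(-3.6)
= 2.51×10^-4 M

2.51×10^-4 M


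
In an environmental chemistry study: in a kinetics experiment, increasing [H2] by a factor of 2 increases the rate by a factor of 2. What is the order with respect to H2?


rate ∝ [H2]^n
2^n = 2 → n = 1
Order in H2: 1

1


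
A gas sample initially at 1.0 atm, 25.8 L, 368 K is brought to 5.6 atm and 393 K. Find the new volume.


P1V1/T1 = P2V2/T2
V2 = P1V1T2/(T1P2)
= 1.0×25.8×393/(368×5.6)
= 4.92 L

4.92 L


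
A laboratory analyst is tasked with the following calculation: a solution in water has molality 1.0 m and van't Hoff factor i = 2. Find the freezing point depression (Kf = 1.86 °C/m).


ΔTf = Kf × m × i
= 1.86 × 1.0 × 2
= 3.72 °C

3.72 °C


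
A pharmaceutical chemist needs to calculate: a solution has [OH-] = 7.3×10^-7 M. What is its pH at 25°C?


pOH = -log10([OH-]) = -log10(7.3×10^-7)
= 7 - log10(7.3) = 6.14
pH = 14 - pOH = 14 - 6.14 = 7.86

7.86


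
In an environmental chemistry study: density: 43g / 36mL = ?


ρ = mass/volume
= 43/36
= 1.194 g/mL

1.194 g/mL


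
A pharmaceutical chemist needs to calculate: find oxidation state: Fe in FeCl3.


x + 3(-1) = 0, so x = +3
Oxidation number: +3

+3


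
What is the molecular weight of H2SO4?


M(H2SO4) = 2×1.008 + 1×32.07 + 4×16.0
= 2.02 + 32.07 + 64.0
= 98.09 g/mol

98.09 g/mol


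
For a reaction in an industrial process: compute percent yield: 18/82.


% yield = actual/theoretical × 100
= 18/82 × 100
= 21.95%

21.95%


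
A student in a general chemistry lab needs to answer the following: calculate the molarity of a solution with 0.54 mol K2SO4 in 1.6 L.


M = n/V = 0.54/1.6 = 0.338 mol/L

0.338 M


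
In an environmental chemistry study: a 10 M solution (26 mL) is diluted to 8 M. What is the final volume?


C1V1 = C2V2
10 × 26 = 8 × V2
V2 = 260/8 = 32.5 mL

32.5 mL


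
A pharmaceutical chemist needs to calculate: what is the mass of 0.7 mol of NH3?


M(NH3) = 17.03 g/mol
mass = n × M = 0.7 × 17.03 = 11.92 g

11.92 g


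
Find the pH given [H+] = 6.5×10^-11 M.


pH = -log10([H+]) = -log10(6.5×10^-11)
= 11 - log10(6.5)
= 11 - 0.81
= 10.19

10.19


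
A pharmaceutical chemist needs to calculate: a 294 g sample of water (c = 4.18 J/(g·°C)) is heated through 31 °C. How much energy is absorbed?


q = mcΔT = 294 × 4.18 × 31
= 38096.52 J

38096.52 J


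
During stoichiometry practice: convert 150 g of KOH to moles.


M(KOH) = 56.11 g/mol
n = mass/M = 150/56.11 = 2.6733 mol

2.6733 mol


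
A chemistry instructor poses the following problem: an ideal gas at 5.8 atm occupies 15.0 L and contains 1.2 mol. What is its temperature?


PV = nRT  (R = 0.08206 L·atm/(mol·K))
T = PV/(nR) = 5.8×15.0/(1.2×0.08206)
= 87.00/0.098472
= 883.50 K

883.50 K


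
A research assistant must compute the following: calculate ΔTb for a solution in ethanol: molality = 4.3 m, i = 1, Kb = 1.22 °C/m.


ΔTb = Kb × m × i
= 1.22 × 4.3 × 1
= 5.246 °C

5.246 °C


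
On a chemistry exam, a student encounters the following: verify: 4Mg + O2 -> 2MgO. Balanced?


Equation: 4Mg + O2 -> 2MgO
Check atoms: Mg: 4≠2, O: 2=2
Not balanced

No, not balanced


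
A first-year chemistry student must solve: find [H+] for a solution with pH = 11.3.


[H+] = 10^(-pH) = 10^(-11.3)
= 5.01×10^-12 M

5.01×10^-12 M


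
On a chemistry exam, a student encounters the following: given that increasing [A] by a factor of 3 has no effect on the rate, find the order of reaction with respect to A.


rate ∝ [A]^n
rate ∝ [A]^0
Order in A: 0

0


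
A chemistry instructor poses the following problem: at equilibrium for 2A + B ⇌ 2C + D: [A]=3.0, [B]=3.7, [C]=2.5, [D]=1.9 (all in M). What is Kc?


Kc = [C]^2[D]/([A]^2[B])
= (2.5^2 × 1.9^1)/(3.0^2 × 3.7^1)
= 11.875/33.3
= 0.3566

0.3566


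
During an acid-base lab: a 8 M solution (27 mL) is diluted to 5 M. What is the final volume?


C1V1 = C2V2
8 × 27 = 5 × V2
V2 = 216/5 = 43.2 mL

43.2 mL


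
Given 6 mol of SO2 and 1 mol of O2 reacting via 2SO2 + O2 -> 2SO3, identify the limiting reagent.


Mole ratio available / coefficient:
  SO2: 6/2 = 3.000
  O2: 1/1 = 1.000
Smaller ratio is limiting.

O2


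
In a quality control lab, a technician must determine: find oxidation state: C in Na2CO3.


2(+1) + x + 3(-2) = 0, so x = +4
Oxidation number: +4

+4


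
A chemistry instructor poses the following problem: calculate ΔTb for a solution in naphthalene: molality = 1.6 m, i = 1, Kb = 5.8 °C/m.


ΔTb = Kb × m × i
= 5.8 × 1.6 × 1
= 9.28 °C

9.28 °C


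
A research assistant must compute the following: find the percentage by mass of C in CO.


M(CO) = 1×12.01 + 1×16.0 = 28.01 g/mol
Mass of C = 1 × 12.01 = 12.01 g/mol
% C = 12.01/28.01 × 100 = 42.88%

42.88%


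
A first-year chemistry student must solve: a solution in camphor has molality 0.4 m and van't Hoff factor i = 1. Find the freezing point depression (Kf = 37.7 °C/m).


ΔTf = Kf × m × i
= 37.7 × 0.4 × 1
= 15.08 °C

15.08 °C
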